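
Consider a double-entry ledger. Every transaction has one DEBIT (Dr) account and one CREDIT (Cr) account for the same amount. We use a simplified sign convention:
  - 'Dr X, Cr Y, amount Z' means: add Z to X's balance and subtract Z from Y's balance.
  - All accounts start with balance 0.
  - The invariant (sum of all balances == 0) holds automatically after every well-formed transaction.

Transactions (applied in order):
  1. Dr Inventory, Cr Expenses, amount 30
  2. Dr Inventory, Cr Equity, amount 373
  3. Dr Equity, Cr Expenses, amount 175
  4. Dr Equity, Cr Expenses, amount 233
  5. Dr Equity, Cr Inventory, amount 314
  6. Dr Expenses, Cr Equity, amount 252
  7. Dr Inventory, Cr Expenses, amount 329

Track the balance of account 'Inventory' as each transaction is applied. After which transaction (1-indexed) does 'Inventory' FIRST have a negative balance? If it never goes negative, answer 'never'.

After txn 1: Inventory=30
After txn 2: Inventory=403
After txn 3: Inventory=403
After txn 4: Inventory=403
After txn 5: Inventory=89
After txn 6: Inventory=89
After txn 7: Inventory=418

Answer: never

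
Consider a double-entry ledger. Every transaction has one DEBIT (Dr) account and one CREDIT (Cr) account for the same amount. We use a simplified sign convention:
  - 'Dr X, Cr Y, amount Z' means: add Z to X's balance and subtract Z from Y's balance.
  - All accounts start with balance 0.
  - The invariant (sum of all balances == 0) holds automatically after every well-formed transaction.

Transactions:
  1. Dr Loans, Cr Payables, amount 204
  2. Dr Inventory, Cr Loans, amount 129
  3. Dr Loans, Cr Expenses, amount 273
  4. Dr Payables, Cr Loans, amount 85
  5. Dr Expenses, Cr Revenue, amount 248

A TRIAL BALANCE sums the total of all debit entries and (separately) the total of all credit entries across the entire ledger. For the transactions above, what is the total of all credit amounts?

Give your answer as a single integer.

Txn 1: credit+=204
Txn 2: credit+=129
Txn 3: credit+=273
Txn 4: credit+=85
Txn 5: credit+=248
Total credits = 939

Answer: 939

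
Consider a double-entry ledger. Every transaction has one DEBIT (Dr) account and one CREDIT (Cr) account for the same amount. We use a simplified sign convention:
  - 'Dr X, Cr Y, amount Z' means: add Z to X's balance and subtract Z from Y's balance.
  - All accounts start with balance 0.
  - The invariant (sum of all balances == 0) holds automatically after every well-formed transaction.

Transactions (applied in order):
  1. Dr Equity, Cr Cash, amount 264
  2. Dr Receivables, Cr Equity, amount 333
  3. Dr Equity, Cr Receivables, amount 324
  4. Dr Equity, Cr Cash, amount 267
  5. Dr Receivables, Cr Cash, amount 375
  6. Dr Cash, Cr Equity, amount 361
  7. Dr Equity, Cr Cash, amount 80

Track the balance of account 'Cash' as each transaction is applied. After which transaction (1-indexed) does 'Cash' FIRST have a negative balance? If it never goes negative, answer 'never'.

After txn 1: Cash=-264

Answer: 1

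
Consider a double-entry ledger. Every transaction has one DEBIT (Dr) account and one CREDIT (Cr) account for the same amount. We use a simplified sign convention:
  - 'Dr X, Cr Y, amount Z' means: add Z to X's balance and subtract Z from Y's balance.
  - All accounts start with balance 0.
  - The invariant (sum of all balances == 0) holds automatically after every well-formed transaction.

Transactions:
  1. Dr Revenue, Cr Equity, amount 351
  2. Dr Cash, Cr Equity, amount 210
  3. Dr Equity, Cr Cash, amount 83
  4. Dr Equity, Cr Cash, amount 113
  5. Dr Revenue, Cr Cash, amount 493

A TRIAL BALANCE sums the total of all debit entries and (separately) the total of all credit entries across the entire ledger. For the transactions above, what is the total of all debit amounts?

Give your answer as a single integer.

Txn 1: debit+=351
Txn 2: debit+=210
Txn 3: debit+=83
Txn 4: debit+=113
Txn 5: debit+=493
Total debits = 1250

Answer: 1250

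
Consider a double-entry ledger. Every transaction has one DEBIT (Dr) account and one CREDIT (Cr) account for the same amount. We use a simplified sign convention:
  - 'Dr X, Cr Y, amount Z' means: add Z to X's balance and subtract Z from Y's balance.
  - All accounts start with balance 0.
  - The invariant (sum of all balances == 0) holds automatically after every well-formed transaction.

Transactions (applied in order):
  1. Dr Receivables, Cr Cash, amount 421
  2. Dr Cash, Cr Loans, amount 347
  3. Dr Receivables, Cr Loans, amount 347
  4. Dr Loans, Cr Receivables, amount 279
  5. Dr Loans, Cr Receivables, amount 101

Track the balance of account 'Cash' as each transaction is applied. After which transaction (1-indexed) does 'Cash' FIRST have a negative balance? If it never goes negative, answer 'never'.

After txn 1: Cash=-421

Answer: 1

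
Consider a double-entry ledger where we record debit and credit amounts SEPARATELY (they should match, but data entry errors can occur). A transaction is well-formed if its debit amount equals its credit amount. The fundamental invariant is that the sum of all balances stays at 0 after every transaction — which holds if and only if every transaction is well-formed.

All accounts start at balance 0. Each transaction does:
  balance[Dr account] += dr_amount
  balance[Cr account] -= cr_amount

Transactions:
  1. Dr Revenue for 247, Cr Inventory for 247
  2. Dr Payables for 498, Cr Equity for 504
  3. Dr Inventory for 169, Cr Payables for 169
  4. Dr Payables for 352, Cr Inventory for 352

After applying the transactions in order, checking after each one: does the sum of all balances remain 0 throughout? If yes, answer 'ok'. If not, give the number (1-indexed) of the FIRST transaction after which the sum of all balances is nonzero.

Answer: 2

Derivation:
After txn 1: dr=247 cr=247 sum_balances=0
After txn 2: dr=498 cr=504 sum_balances=-6
After txn 3: dr=169 cr=169 sum_balances=-6
After txn 4: dr=352 cr=352 sum_balances=-6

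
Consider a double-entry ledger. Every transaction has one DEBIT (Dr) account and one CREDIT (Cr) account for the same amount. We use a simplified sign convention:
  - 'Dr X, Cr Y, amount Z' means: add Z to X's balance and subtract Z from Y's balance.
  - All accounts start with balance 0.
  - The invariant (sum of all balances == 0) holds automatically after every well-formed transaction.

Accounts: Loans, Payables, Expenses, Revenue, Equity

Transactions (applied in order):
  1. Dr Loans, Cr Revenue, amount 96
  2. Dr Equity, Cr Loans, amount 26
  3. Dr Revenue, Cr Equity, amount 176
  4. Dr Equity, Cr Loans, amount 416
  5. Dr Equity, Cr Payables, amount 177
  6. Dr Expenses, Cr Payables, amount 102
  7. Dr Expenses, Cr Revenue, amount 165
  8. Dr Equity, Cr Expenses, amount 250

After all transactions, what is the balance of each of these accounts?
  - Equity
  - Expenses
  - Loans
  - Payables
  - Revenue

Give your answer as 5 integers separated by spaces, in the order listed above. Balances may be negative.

After txn 1 (Dr Loans, Cr Revenue, amount 96): Loans=96 Revenue=-96
After txn 2 (Dr Equity, Cr Loans, amount 26): Equity=26 Loans=70 Revenue=-96
After txn 3 (Dr Revenue, Cr Equity, amount 176): Equity=-150 Loans=70 Revenue=80
After txn 4 (Dr Equity, Cr Loans, amount 416): Equity=266 Loans=-346 Revenue=80
After txn 5 (Dr Equity, Cr Payables, amount 177): Equity=443 Loans=-346 Payables=-177 Revenue=80
After txn 6 (Dr Expenses, Cr Payables, amount 102): Equity=443 Expenses=102 Loans=-346 Payables=-279 Revenue=80
After txn 7 (Dr Expenses, Cr Revenue, amount 165): Equity=443 Expenses=267 Loans=-346 Payables=-279 Revenue=-85
After txn 8 (Dr Equity, Cr Expenses, amount 250): Equity=693 Expenses=17 Loans=-346 Payables=-279 Revenue=-85

Answer: 693 17 -346 -279 -85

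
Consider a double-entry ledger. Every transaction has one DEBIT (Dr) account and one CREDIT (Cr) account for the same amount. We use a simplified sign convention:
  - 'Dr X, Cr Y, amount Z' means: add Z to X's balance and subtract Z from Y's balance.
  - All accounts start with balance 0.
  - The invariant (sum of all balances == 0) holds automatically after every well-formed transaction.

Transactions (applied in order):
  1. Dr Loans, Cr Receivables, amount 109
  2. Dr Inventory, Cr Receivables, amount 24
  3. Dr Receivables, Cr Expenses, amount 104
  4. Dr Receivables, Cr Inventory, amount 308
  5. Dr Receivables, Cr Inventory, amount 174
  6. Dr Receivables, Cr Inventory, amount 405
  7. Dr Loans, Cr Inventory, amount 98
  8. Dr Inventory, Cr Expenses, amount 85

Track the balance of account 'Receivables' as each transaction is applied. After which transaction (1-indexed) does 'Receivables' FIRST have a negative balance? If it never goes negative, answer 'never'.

After txn 1: Receivables=-109

Answer: 1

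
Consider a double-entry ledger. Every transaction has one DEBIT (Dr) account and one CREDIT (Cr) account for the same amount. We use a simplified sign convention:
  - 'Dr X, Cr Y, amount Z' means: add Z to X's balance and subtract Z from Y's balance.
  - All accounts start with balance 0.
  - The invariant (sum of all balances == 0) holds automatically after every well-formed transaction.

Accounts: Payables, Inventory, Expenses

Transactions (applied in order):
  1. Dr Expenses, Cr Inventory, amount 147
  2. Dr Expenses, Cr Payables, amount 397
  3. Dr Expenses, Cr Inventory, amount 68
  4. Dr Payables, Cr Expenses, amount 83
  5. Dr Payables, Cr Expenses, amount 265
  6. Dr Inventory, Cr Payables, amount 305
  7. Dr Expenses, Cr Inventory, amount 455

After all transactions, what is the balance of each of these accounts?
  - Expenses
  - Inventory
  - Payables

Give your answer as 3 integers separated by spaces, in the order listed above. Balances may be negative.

Answer: 719 -365 -354

Derivation:
After txn 1 (Dr Expenses, Cr Inventory, amount 147): Expenses=147 Inventory=-147
After txn 2 (Dr Expenses, Cr Payables, amount 397): Expenses=544 Inventory=-147 Payables=-397
After txn 3 (Dr Expenses, Cr Inventory, amount 68): Expenses=612 Inventory=-215 Payables=-397
After txn 4 (Dr Payables, Cr Expenses, amount 83): Expenses=529 Inventory=-215 Payables=-314
After txn 5 (Dr Payables, Cr Expenses, amount 265): Expenses=264 Inventory=-215 Payables=-49
After txn 6 (Dr Inventory, Cr Payables, amount 305): Expenses=264 Inventory=90 Payables=-354
After txn 7 (Dr Expenses, Cr Inventory, amount 455): Expenses=719 Inventory=-365 Payables=-354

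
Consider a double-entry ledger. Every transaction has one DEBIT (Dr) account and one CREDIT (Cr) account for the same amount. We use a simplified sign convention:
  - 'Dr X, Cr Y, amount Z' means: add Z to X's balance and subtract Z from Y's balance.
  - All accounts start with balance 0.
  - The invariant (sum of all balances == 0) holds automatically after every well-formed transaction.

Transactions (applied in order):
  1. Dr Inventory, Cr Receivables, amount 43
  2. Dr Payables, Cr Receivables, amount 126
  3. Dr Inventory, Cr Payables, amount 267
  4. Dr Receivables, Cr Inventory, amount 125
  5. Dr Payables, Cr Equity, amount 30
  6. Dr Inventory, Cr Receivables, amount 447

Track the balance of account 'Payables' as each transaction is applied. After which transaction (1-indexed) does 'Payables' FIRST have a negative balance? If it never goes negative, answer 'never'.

Answer: 3

Derivation:
After txn 1: Payables=0
After txn 2: Payables=126
After txn 3: Payables=-141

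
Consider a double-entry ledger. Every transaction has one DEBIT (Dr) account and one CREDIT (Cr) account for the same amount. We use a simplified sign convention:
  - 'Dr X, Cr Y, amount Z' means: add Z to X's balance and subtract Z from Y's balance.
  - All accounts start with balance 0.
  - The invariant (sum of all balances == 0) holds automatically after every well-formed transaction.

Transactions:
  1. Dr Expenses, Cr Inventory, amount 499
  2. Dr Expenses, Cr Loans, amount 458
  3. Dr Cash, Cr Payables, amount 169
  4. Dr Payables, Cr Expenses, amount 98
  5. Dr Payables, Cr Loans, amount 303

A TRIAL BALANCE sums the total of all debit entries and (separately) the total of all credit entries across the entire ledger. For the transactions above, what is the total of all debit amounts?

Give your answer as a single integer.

Txn 1: debit+=499
Txn 2: debit+=458
Txn 3: debit+=169
Txn 4: debit+=98
Txn 5: debit+=303
Total debits = 1527

Answer: 1527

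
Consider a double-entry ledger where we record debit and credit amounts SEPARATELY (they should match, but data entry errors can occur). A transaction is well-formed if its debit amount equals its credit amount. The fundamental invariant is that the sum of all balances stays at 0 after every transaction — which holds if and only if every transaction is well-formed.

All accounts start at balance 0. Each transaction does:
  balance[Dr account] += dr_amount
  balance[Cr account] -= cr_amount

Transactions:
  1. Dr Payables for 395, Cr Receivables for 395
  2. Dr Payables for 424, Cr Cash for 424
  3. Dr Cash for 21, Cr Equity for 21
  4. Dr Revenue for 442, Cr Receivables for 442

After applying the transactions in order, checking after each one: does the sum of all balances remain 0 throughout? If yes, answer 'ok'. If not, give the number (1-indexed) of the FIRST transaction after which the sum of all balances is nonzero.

After txn 1: dr=395 cr=395 sum_balances=0
After txn 2: dr=424 cr=424 sum_balances=0
After txn 3: dr=21 cr=21 sum_balances=0
After txn 4: dr=442 cr=442 sum_balances=0

Answer: ok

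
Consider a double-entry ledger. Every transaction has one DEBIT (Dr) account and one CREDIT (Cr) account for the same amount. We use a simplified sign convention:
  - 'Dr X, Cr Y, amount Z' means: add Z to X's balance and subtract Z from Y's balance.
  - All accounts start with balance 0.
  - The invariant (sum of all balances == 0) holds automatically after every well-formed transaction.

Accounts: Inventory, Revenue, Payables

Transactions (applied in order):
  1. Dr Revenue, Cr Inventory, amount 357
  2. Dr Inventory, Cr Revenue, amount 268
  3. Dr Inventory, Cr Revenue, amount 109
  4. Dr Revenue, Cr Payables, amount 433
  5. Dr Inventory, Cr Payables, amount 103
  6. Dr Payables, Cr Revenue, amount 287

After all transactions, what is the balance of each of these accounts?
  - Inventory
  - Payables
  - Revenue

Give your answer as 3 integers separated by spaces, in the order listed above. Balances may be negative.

After txn 1 (Dr Revenue, Cr Inventory, amount 357): Inventory=-357 Revenue=357
After txn 2 (Dr Inventory, Cr Revenue, amount 268): Inventory=-89 Revenue=89
After txn 3 (Dr Inventory, Cr Revenue, amount 109): Inventory=20 Revenue=-20
After txn 4 (Dr Revenue, Cr Payables, amount 433): Inventory=20 Payables=-433 Revenue=413
After txn 5 (Dr Inventory, Cr Payables, amount 103): Inventory=123 Payables=-536 Revenue=413
After txn 6 (Dr Payables, Cr Revenue, amount 287): Inventory=123 Payables=-249 Revenue=126

Answer: 123 -249 126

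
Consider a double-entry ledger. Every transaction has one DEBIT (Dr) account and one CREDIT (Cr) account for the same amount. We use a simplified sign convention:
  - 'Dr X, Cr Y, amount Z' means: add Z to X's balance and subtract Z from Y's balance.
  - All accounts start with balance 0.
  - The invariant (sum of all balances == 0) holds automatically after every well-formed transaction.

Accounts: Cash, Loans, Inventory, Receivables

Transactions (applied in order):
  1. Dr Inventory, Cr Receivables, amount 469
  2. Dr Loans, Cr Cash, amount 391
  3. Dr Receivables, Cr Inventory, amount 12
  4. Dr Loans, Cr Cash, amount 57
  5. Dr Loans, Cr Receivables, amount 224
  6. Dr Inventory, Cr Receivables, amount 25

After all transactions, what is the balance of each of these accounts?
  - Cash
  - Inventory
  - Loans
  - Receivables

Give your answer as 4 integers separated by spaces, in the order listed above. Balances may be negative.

After txn 1 (Dr Inventory, Cr Receivables, amount 469): Inventory=469 Receivables=-469
After txn 2 (Dr Loans, Cr Cash, amount 391): Cash=-391 Inventory=469 Loans=391 Receivables=-469
After txn 3 (Dr Receivables, Cr Inventory, amount 12): Cash=-391 Inventory=457 Loans=391 Receivables=-457
After txn 4 (Dr Loans, Cr Cash, amount 57): Cash=-448 Inventory=457 Loans=448 Receivables=-457
After txn 5 (Dr Loans, Cr Receivables, amount 224): Cash=-448 Inventory=457 Loans=672 Receivables=-681
After txn 6 (Dr Inventory, Cr Receivables, amount 25): Cash=-448 Inventory=482 Loans=672 Receivables=-706

Answer: -448 482 672 -706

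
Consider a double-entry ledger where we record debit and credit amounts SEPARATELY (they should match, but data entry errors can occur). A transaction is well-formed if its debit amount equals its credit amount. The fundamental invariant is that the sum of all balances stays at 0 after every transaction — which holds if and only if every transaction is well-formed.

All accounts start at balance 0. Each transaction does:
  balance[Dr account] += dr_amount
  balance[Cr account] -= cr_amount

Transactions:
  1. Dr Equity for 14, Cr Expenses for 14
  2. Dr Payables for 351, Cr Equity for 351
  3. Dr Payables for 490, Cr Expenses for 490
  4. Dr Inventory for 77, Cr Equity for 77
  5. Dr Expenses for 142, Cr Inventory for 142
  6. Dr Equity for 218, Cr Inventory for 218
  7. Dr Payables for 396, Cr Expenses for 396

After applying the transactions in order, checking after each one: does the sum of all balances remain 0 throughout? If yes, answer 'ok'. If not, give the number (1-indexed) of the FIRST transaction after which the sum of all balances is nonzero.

After txn 1: dr=14 cr=14 sum_balances=0
After txn 2: dr=351 cr=351 sum_balances=0
After txn 3: dr=490 cr=490 sum_balances=0
After txn 4: dr=77 cr=77 sum_balances=0
After txn 5: dr=142 cr=142 sum_balances=0
After txn 6: dr=218 cr=218 sum_balances=0
After txn 7: dr=396 cr=396 sum_balances=0

Answer: ok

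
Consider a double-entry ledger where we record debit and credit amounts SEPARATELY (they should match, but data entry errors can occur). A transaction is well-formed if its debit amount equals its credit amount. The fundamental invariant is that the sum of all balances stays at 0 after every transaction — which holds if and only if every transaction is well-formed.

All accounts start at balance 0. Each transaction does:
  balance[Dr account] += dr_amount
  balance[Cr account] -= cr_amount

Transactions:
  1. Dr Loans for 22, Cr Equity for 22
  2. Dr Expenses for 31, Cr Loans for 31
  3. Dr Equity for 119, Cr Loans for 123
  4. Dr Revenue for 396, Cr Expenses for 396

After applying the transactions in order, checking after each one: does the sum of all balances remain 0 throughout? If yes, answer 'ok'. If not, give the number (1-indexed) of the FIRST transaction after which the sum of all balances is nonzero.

Answer: 3

Derivation:
After txn 1: dr=22 cr=22 sum_balances=0
After txn 2: dr=31 cr=31 sum_balances=0
After txn 3: dr=119 cr=123 sum_balances=-4
After txn 4: dr=396 cr=396 sum_balances=-4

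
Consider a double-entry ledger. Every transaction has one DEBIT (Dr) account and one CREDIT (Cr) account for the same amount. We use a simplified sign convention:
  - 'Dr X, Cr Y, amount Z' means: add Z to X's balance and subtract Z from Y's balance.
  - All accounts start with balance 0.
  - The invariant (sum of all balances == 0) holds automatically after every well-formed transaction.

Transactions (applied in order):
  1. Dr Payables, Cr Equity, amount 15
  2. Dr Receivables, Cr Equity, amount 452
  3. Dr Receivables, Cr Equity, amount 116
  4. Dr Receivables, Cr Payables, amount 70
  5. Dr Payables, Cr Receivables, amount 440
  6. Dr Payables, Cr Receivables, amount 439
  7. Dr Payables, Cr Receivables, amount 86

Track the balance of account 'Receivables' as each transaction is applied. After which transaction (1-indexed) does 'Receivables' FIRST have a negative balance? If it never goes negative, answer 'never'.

After txn 1: Receivables=0
After txn 2: Receivables=452
After txn 3: Receivables=568
After txn 4: Receivables=638
After txn 5: Receivables=198
After txn 6: Receivables=-241

Answer: 6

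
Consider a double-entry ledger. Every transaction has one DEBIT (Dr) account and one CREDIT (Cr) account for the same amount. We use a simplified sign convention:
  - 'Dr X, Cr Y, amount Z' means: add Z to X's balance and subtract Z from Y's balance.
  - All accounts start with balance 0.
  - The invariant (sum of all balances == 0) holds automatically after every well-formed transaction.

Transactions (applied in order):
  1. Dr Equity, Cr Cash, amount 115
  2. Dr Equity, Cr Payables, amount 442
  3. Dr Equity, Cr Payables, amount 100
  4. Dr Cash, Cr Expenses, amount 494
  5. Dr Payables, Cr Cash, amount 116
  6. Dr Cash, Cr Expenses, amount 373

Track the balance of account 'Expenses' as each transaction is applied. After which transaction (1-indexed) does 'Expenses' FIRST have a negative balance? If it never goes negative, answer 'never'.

Answer: 4

Derivation:
After txn 1: Expenses=0
After txn 2: Expenses=0
After txn 3: Expenses=0
After txn 4: Expenses=-494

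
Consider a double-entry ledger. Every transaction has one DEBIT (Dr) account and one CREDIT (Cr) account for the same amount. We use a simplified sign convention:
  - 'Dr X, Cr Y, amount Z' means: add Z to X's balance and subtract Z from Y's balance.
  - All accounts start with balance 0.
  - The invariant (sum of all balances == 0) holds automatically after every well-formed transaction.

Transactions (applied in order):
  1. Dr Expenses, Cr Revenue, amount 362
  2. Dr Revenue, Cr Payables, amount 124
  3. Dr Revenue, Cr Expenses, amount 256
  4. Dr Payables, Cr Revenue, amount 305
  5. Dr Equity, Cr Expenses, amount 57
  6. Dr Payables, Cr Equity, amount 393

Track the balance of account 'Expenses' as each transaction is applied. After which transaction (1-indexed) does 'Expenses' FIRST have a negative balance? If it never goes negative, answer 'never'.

After txn 1: Expenses=362
After txn 2: Expenses=362
After txn 3: Expenses=106
After txn 4: Expenses=106
After txn 5: Expenses=49
After txn 6: Expenses=49

Answer: never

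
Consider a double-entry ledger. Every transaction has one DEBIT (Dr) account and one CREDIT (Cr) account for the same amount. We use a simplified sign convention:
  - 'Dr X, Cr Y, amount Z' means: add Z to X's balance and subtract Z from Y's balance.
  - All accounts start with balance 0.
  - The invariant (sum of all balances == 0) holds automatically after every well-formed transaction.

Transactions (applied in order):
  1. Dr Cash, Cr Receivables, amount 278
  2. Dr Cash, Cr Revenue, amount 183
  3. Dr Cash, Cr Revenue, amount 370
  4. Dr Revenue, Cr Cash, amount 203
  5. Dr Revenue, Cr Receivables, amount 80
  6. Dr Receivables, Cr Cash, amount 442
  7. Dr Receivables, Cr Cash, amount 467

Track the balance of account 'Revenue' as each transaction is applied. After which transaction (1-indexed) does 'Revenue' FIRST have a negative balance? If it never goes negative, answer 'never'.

After txn 1: Revenue=0
After txn 2: Revenue=-183

Answer: 2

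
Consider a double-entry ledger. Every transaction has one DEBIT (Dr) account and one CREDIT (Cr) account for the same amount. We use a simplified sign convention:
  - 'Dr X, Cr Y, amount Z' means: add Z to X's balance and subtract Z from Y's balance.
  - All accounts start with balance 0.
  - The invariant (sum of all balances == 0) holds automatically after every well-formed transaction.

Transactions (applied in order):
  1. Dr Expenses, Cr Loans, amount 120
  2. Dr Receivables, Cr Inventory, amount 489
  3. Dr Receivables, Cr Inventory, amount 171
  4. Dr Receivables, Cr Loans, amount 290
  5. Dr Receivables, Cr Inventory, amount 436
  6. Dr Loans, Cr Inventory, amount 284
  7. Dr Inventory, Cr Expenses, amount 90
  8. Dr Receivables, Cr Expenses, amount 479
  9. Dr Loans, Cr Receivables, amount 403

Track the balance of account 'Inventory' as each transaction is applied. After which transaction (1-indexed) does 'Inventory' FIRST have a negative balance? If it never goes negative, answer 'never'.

Answer: 2

Derivation:
After txn 1: Inventory=0
After txn 2: Inventory=-489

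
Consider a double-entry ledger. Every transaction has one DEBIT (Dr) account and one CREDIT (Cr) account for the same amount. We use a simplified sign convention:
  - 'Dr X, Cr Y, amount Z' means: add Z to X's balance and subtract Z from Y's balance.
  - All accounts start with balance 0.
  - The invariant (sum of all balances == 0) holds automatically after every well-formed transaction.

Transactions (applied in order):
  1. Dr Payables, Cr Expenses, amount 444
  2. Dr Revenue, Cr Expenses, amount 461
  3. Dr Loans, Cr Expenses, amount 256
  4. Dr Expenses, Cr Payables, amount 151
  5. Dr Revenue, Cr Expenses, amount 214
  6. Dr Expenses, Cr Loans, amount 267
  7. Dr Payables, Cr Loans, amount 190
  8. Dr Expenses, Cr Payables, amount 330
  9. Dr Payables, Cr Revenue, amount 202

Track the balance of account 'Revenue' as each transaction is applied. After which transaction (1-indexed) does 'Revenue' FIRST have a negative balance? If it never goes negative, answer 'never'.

Answer: never

Derivation:
After txn 1: Revenue=0
After txn 2: Revenue=461
After txn 3: Revenue=461
After txn 4: Revenue=461
After txn 5: Revenue=675
After txn 6: Revenue=675
After txn 7: Revenue=675
After txn 8: Revenue=675
After txn 9: Revenue=473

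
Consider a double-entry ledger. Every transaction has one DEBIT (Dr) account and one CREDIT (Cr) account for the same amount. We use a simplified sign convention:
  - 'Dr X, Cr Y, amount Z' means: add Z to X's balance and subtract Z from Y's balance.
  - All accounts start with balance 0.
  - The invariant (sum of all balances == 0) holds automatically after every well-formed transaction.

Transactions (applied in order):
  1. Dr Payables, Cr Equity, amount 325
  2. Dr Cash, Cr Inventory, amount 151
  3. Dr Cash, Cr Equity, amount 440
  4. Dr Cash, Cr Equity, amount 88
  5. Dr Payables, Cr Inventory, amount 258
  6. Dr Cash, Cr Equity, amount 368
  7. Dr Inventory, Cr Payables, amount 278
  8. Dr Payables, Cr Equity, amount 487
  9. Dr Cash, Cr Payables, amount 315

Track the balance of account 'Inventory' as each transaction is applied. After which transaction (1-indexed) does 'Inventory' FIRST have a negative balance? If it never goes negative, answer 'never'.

Answer: 2

Derivation:
After txn 1: Inventory=0
After txn 2: Inventory=-151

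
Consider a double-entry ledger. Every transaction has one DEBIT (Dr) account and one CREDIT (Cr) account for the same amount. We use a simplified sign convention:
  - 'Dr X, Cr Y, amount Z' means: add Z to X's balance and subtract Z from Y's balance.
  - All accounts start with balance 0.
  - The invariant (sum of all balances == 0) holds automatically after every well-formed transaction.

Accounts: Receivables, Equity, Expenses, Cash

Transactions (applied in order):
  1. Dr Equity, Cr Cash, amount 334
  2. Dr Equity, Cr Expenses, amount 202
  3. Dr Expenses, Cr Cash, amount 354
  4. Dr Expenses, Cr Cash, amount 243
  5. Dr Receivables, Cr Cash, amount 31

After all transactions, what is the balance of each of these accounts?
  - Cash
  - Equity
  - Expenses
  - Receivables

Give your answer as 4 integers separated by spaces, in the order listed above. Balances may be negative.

Answer: -962 536 395 31

Derivation:
After txn 1 (Dr Equity, Cr Cash, amount 334): Cash=-334 Equity=334
After txn 2 (Dr Equity, Cr Expenses, amount 202): Cash=-334 Equity=536 Expenses=-202
After txn 3 (Dr Expenses, Cr Cash, amount 354): Cash=-688 Equity=536 Expenses=152
After txn 4 (Dr Expenses, Cr Cash, amount 243): Cash=-931 Equity=536 Expenses=395
After txn 5 (Dr Receivables, Cr Cash, amount 31): Cash=-962 Equity=536 Expenses=395 Receivables=31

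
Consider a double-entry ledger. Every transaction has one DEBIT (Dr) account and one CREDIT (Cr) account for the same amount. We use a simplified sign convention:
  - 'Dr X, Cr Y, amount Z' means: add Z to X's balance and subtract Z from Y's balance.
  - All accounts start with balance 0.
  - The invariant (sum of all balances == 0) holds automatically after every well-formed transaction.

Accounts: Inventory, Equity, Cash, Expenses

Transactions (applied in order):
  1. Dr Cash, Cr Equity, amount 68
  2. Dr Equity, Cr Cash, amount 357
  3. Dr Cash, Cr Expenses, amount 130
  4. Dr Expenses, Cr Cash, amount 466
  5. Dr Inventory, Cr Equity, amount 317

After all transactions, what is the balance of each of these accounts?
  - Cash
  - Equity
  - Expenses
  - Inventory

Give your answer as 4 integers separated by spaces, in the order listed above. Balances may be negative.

Answer: -625 -28 336 317

Derivation:
After txn 1 (Dr Cash, Cr Equity, amount 68): Cash=68 Equity=-68
After txn 2 (Dr Equity, Cr Cash, amount 357): Cash=-289 Equity=289
After txn 3 (Dr Cash, Cr Expenses, amount 130): Cash=-159 Equity=289 Expenses=-130
After txn 4 (Dr Expenses, Cr Cash, amount 466): Cash=-625 Equity=289 Expenses=336
After txn 5 (Dr Inventory, Cr Equity, amount 317): Cash=-625 Equity=-28 Expenses=336 Inventory=317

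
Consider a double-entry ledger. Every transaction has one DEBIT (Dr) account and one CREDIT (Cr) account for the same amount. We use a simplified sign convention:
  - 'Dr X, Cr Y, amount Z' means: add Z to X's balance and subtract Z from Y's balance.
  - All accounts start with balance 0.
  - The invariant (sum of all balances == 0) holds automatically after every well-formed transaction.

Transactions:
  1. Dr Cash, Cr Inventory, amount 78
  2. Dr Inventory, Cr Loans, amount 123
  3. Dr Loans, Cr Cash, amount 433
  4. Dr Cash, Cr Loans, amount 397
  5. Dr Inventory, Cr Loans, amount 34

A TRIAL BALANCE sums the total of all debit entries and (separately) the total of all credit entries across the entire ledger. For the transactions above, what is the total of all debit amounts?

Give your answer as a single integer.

Answer: 1065

Derivation:
Txn 1: debit+=78
Txn 2: debit+=123
Txn 3: debit+=433
Txn 4: debit+=397
Txn 5: debit+=34
Total debits = 1065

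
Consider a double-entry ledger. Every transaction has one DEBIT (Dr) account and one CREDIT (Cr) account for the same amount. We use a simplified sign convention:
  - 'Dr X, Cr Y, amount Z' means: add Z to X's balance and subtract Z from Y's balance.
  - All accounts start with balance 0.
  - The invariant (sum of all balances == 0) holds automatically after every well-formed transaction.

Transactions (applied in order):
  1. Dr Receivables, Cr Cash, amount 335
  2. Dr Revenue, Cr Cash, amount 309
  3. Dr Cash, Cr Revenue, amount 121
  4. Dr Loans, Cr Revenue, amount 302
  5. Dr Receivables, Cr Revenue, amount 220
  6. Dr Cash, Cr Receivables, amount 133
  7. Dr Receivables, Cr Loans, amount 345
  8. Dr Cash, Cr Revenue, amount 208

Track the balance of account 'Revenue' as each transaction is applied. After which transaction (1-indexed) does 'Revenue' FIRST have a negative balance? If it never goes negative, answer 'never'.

Answer: 4

Derivation:
After txn 1: Revenue=0
After txn 2: Revenue=309
After txn 3: Revenue=188
After txn 4: Revenue=-114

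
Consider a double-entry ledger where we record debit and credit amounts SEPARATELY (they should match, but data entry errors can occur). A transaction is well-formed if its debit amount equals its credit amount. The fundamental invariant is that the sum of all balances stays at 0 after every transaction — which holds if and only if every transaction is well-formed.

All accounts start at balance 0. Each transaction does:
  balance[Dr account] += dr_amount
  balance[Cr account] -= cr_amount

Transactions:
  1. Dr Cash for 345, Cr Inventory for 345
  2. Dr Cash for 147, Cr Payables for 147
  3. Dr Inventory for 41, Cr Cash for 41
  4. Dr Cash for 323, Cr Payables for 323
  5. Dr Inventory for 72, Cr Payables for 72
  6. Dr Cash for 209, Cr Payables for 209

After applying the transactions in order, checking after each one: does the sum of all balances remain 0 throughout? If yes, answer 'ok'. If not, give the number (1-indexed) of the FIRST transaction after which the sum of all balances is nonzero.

After txn 1: dr=345 cr=345 sum_balances=0
After txn 2: dr=147 cr=147 sum_balances=0
After txn 3: dr=41 cr=41 sum_balances=0
After txn 4: dr=323 cr=323 sum_balances=0
After txn 5: dr=72 cr=72 sum_balances=0
After txn 6: dr=209 cr=209 sum_balances=0

Answer: ok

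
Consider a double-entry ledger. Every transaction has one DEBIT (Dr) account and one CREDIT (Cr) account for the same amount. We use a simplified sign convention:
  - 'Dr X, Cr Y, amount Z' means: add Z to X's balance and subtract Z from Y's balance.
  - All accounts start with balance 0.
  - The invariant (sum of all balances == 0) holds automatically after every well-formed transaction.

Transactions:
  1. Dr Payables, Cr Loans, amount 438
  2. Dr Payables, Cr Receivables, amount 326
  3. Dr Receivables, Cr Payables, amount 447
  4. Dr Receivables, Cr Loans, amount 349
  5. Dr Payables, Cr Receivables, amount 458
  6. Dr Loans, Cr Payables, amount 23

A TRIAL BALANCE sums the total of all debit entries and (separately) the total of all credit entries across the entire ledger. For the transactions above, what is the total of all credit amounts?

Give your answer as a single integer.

Txn 1: credit+=438
Txn 2: credit+=326
Txn 3: credit+=447
Txn 4: credit+=349
Txn 5: credit+=458
Txn 6: credit+=23
Total credits = 2041

Answer: 2041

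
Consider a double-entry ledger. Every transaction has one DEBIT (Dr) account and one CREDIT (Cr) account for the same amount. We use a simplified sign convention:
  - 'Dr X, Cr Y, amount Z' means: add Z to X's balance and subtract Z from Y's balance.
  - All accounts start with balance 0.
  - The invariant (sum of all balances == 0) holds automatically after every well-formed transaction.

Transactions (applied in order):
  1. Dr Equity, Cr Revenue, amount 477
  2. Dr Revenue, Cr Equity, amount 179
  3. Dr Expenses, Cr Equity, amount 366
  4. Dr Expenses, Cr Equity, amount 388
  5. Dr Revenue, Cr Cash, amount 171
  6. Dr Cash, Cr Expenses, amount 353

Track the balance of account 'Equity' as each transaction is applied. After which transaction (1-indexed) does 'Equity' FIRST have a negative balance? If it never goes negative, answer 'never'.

Answer: 3

Derivation:
After txn 1: Equity=477
After txn 2: Equity=298
After txn 3: Equity=-68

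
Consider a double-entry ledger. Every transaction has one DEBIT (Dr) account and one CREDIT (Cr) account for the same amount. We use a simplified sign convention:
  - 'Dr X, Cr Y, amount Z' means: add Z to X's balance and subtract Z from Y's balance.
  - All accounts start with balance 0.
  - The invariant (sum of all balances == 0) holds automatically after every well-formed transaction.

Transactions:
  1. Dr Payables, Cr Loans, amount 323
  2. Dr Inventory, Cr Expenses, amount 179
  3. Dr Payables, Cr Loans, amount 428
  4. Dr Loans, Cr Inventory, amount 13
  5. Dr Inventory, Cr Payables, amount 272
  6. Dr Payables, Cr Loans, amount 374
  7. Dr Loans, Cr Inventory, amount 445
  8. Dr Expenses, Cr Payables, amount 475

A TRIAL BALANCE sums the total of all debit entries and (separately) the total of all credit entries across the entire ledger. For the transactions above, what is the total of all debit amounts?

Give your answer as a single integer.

Txn 1: debit+=323
Txn 2: debit+=179
Txn 3: debit+=428
Txn 4: debit+=13
Txn 5: debit+=272
Txn 6: debit+=374
Txn 7: debit+=445
Txn 8: debit+=475
Total debits = 2509

Answer: 2509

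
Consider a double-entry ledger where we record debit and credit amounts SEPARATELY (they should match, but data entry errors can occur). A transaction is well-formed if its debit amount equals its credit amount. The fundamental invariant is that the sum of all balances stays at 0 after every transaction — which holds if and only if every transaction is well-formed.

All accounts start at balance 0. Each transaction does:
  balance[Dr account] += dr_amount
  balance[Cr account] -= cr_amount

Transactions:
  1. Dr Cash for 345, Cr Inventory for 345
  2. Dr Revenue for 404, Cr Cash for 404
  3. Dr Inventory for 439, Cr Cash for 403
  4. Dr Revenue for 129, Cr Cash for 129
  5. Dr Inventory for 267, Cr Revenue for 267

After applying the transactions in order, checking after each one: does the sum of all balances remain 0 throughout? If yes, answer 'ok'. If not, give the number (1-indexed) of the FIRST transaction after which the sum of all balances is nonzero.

After txn 1: dr=345 cr=345 sum_balances=0
After txn 2: dr=404 cr=404 sum_balances=0
After txn 3: dr=439 cr=403 sum_balances=36
After txn 4: dr=129 cr=129 sum_balances=36
After txn 5: dr=267 cr=267 sum_balances=36

Answer: 3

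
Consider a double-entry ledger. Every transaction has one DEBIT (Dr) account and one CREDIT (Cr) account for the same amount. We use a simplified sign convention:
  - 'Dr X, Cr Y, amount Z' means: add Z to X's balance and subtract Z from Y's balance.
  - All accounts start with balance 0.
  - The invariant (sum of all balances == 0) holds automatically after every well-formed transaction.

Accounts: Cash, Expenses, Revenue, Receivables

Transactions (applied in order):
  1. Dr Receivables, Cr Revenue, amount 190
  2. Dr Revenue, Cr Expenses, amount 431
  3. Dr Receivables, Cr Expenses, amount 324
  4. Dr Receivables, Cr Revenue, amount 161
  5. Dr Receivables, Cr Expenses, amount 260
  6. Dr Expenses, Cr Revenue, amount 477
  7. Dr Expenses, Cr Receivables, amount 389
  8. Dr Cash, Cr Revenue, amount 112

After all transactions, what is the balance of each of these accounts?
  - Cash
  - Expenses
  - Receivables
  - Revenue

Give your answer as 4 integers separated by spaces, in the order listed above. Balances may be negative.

After txn 1 (Dr Receivables, Cr Revenue, amount 190): Receivables=190 Revenue=-190
After txn 2 (Dr Revenue, Cr Expenses, amount 431): Expenses=-431 Receivables=190 Revenue=241
After txn 3 (Dr Receivables, Cr Expenses, amount 324): Expenses=-755 Receivables=514 Revenue=241
After txn 4 (Dr Receivables, Cr Revenue, amount 161): Expenses=-755 Receivables=675 Revenue=80
After txn 5 (Dr Receivables, Cr Expenses, amount 260): Expenses=-1015 Receivables=935 Revenue=80
After txn 6 (Dr Expenses, Cr Revenue, amount 477): Expenses=-538 Receivables=935 Revenue=-397
After txn 7 (Dr Expenses, Cr Receivables, amount 389): Expenses=-149 Receivables=546 Revenue=-397
After txn 8 (Dr Cash, Cr Revenue, amount 112): Cash=112 Expenses=-149 Receivables=546 Revenue=-509

Answer: 112 -149 546 -509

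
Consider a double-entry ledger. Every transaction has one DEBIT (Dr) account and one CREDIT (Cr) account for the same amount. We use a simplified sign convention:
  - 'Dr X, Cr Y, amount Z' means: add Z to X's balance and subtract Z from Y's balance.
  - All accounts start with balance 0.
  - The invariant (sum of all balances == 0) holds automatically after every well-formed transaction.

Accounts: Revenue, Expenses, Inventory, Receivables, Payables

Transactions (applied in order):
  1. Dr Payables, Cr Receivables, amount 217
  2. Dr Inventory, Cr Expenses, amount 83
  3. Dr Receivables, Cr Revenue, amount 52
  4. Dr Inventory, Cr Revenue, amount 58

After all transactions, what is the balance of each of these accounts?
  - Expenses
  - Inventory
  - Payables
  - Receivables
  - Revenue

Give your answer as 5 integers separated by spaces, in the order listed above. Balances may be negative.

Answer: -83 141 217 -165 -110

Derivation:
After txn 1 (Dr Payables, Cr Receivables, amount 217): Payables=217 Receivables=-217
After txn 2 (Dr Inventory, Cr Expenses, amount 83): Expenses=-83 Inventory=83 Payables=217 Receivables=-217
After txn 3 (Dr Receivables, Cr Revenue, amount 52): Expenses=-83 Inventory=83 Payables=217 Receivables=-165 Revenue=-52
After txn 4 (Dr Inventory, Cr Revenue, amount 58): Expenses=-83 Inventory=141 Payables=217 Receivables=-165 Revenue=-110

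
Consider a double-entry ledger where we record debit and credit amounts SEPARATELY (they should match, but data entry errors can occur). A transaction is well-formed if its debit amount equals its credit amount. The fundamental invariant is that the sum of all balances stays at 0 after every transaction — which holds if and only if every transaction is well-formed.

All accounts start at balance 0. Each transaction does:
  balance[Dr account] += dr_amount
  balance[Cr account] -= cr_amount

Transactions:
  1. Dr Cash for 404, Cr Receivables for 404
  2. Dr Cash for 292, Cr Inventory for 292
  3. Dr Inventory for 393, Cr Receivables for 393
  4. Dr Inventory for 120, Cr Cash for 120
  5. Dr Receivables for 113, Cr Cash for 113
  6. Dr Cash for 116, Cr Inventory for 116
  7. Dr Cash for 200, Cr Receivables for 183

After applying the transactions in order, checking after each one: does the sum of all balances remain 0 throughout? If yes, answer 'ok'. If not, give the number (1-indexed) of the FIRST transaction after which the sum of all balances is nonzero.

After txn 1: dr=404 cr=404 sum_balances=0
After txn 2: dr=292 cr=292 sum_balances=0
After txn 3: dr=393 cr=393 sum_balances=0
After txn 4: dr=120 cr=120 sum_balances=0
After txn 5: dr=113 cr=113 sum_balances=0
After txn 6: dr=116 cr=116 sum_balances=0
After txn 7: dr=200 cr=183 sum_balances=17

Answer: 7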